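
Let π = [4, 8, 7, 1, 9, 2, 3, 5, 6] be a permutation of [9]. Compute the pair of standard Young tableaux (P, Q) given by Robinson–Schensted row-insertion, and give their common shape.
P = [1, 2, 3, 5, 6] / [4, 7, 9] / [8];  Q = [1, 2, 5, 8, 9] / [3, 6, 7] / [4];  common shape = (5, 3, 1)

Row-insert the values π_1, π_2, … into P one at a time, bumping the leftmost entry strictly greater than the inserted value down to the next row. The recording tableau Q records, in position (i, j), the step at which that cell was added to P.
  Insert 4 (step 1): P = [4];  Q = [1]
  Insert 8 (step 2): P = [4, 8];  Q = [1, 2]
  Insert 7 (step 3): P = [4, 7] / [8];  Q = [1, 2] / [3]
  Insert 1 (step 4): P = [1, 7] / [4] / [8];  Q = [1, 2] / [3] / [4]
  Insert 9 (step 5): P = [1, 7, 9] / [4] / [8];  Q = [1, 2, 5] / [3] / [4]
  Insert 2 (step 6): P = [1, 2, 9] / [4, 7] / [8];  Q = [1, 2, 5] / [3, 6] / [4]
  Insert 3 (step 7): P = [1, 2, 3] / [4, 7, 9] / [8];  Q = [1, 2, 5] / [3, 6, 7] / [4]
  Insert 5 (step 8): P = [1, 2, 3, 5] / [4, 7, 9] / [8];  Q = [1, 2, 5, 8] / [3, 6, 7] / [4]
  Insert 6 (step 9): P = [1, 2, 3, 5, 6] / [4, 7, 9] / [8];  Q = [1, 2, 5, 8, 9] / [3, 6, 7] / [4]
Final shape: (5, 3, 1).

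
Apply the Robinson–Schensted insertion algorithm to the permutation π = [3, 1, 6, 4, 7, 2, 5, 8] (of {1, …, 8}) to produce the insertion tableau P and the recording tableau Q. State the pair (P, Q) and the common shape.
P = [1, 2, 5, 8] / [3, 4, 7] / [6];  Q = [1, 3, 5, 8] / [2, 4, 7] / [6];  common shape = (4, 3, 1)

Row-insert the values π_1, π_2, … into P one at a time, bumping the leftmost entry strictly greater than the inserted value down to the next row. The recording tableau Q records, in position (i, j), the step at which that cell was added to P.
  Insert 3 (step 1): P = [3];  Q = [1]
  Insert 1 (step 2): P = [1] / [3];  Q = [1] / [2]
  Insert 6 (step 3): P = [1, 6] / [3];  Q = [1, 3] / [2]
  Insert 4 (step 4): P = [1, 4] / [3, 6];  Q = [1, 3] / [2, 4]
  Insert 7 (step 5): P = [1, 4, 7] / [3, 6];  Q = [1, 3, 5] / [2, 4]
  Insert 2 (step 6): P = [1, 2, 7] / [3, 4] / [6];  Q = [1, 3, 5] / [2, 4] / [6]
  Insert 5 (step 7): P = [1, 2, 5] / [3, 4, 7] / [6];  Q = [1, 3, 5] / [2, 4, 7] / [6]
  Insert 8 (step 8): P = [1, 2, 5, 8] / [3, 4, 7] / [6];  Q = [1, 3, 5, 8] / [2, 4, 7] / [6]
Final shape: (4, 3, 1).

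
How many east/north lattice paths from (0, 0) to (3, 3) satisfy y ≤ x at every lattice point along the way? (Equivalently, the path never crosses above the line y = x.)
Number of paths = 5

By the reflection principle (André's argument), the number of monotone paths to (3, 3) with n ≤ m that never go above y = x is C(6, 3) − C(6, 4) = 20 − 15 = 5.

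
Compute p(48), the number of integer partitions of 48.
p(48) = 147273

Compute p(n) via the recurrence p(n, m) = p(n, m−1) + p(n−m, m), where p(n, m) counts partitions of n with all parts ≤ m and p(n) = p(n, n). The base cases are p(0, m) = 1 and p(n, 0) = 0 for n > 0. Filling the table yields p(48) = 147273. (Euler's pentagonal recurrence is an alternative.)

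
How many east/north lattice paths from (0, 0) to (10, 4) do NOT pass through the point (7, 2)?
Number of paths = 641

Total paths from (0, 0) to (10, 4): C(14, 10) = 1001. Paths through (7, 2): (paths (0, 0) → (7, 2)) × (paths (7, 2) → (10, 4)) = C(9, 7) · C(5, 3) = 36 · 10 = 360. Avoidance count = 1001 − 360 = 641.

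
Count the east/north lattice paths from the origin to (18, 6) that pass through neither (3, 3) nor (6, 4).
Number of paths = 106446

Inclusion–exclusion. Total paths: C(24, 18) = 134596. Through P₁: C(6, 3)·C(18, 15) = 16320. Through P₂: C(10, 6)·C(14, 12) = 19110. Since P₁ is strictly southwest of P₂, a monotone path through both must visit P₁ then P₂; paths through both = C(6, 3)·C(4, 3)·C(14, 12) = 7280. Avoid both = 134596 − 16320 − 19110 + 7280 = 106446.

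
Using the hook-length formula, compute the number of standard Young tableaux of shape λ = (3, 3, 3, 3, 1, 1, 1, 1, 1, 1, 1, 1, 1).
# SYT of shape (3, 3, 3, 3, 1, 1, 1, 1, 1, 1, 1, 1, 1) = 1492260

Hook-length formula: f^λ = n! / Π hook(c), product over all cells c of the Young diagram. For λ = (3, 3, 3, 3, 1, 1, 1, 1, 1, 1, 1, 1, 1), n = 21 boxes. Hook lengths by row (left-to-right, top-to-bottom): [15, 5, 4]; [14, 4, 3]; [13, 3, 2]; [12, 2, 1]; [9]; [8]; [7]; [6]; [5]; [4]; [3]; [2]; [1]. Product of hooks = 34237292544000. So f^λ = 21! / 34237292544000 = 51090942171709440000 / 34237292544000 = 1492260.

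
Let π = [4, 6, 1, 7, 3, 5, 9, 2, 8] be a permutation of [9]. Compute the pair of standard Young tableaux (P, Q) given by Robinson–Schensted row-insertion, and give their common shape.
P = [1, 2, 5, 8] / [3, 6, 7, 9] / [4];  Q = [1, 2, 4, 7] / [3, 5, 6, 9] / [8];  common shape = (4, 4, 1)

Row-insert the values π_1, π_2, … into P one at a time, bumping the leftmost entry strictly greater than the inserted value down to the next row. The recording tableau Q records, in position (i, j), the step at which that cell was added to P.
  Insert 4 (step 1): P = [4];  Q = [1]
  Insert 6 (step 2): P = [4, 6];  Q = [1, 2]
  Insert 1 (step 3): P = [1, 6] / [4];  Q = [1, 2] / [3]
  Insert 7 (step 4): P = [1, 6, 7] / [4];  Q = [1, 2, 4] / [3]
  Insert 3 (step 5): P = [1, 3, 7] / [4, 6];  Q = [1, 2, 4] / [3, 5]
  Insert 5 (step 6): P = [1, 3, 5] / [4, 6, 7];  Q = [1, 2, 4] / [3, 5, 6]
  Insert 9 (step 7): P = [1, 3, 5, 9] / [4, 6, 7];  Q = [1, 2, 4, 7] / [3, 5, 6]
  Insert 2 (step 8): P = [1, 2, 5, 9] / [3, 6, 7] / [4];  Q = [1, 2, 4, 7] / [3, 5, 6] / [8]
  Insert 8 (step 9): P = [1, 2, 5, 8] / [3, 6, 7, 9] / [4];  Q = [1, 2, 4, 7] / [3, 5, 6, 9] / [8]
Final shape: (4, 4, 1).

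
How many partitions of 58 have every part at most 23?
p(58, parts ≤ 23) = 649117

Use the recurrence p(n, m) = p(n, m−1) + p(n−m, m): either the largest part is < m (count p(n, m−1)) or the largest part is exactly m (remove one copy of m, count p(n−m, m)). With p(0, ·) = 1 this gives p(58, parts ≤ 23) = 649117. (By conjugating Young diagrams, this also counts partitions of 58 into at most 23 parts.)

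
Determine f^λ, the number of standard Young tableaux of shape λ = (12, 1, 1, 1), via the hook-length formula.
# SYT of shape (12, 1, 1, 1) = 364

Hook-length formula: f^λ = n! / Π hook(c), product over all cells c of the Young diagram. For λ = (12, 1, 1, 1), n = 15 boxes. Hook lengths by row (left-to-right, top-to-bottom): [15, 11, 10, 9, 8, 7, 6, 5, 4, 3, 2, 1]; [3]; [2]; [1]. Product of hooks = 3592512000. So f^λ = 15! / 3592512000 = 1307674368000 / 3592512000 = 364.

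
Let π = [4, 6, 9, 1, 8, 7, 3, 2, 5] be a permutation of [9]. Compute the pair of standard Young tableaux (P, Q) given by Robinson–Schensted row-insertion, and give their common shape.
P = [1, 2, 5] / [3, 6, 7] / [4] / [8] / [9];  Q = [1, 2, 3] / [4, 5, 9] / [6] / [7] / [8];  common shape = (3, 3, 1, 1, 1)

Row-insert the values π_1, π_2, … into P one at a time, bumping the leftmost entry strictly greater than the inserted value down to the next row. The recording tableau Q records, in position (i, j), the step at which that cell was added to P.
  Insert 4 (step 1): P = [4];  Q = [1]
  Insert 6 (step 2): P = [4, 6];  Q = [1, 2]
  Insert 9 (step 3): P = [4, 6, 9];  Q = [1, 2, 3]
  Insert 1 (step 4): P = [1, 6, 9] / [4];  Q = [1, 2, 3] / [4]
  Insert 8 (step 5): P = [1, 6, 8] / [4, 9];  Q = [1, 2, 3] / [4, 5]
  Insert 7 (step 6): P = [1, 6, 7] / [4, 8] / [9];  Q = [1, 2, 3] / [4, 5] / [6]
  Insert 3 (step 7): P = [1, 3, 7] / [4, 6] / [8] / [9];  Q = [1, 2, 3] / [4, 5] / [6] / [7]
  Insert 2 (step 8): P = [1, 2, 7] / [3, 6] / [4] / [8] / [9];  Q = [1, 2, 3] / [4, 5] / [6] / [7] / [8]
  Insert 5 (step 9): P = [1, 2, 5] / [3, 6, 7] / [4] / [8] / [9];  Q = [1, 2, 3] / [4, 5, 9] / [6] / [7] / [8]
Final shape: (3, 3, 1, 1, 1).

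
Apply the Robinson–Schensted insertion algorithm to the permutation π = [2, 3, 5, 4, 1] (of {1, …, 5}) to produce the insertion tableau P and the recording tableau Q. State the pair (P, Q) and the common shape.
P = [1, 3, 4] / [2] / [5];  Q = [1, 2, 3] / [4] / [5];  common shape = (3, 1, 1)

Row-insert the values π_1, π_2, … into P one at a time, bumping the leftmost entry strictly greater than the inserted value down to the next row. The recording tableau Q records, in position (i, j), the step at which that cell was added to P.
  Insert 2 (step 1): P = [2];  Q = [1]
  Insert 3 (step 2): P = [2, 3];  Q = [1, 2]
  Insert 5 (step 3): P = [2, 3, 5];  Q = [1, 2, 3]
  Insert 4 (step 4): P = [2, 3, 4] / [5];  Q = [1, 2, 3] / [4]
  Insert 1 (step 5): P = [1, 3, 4] / [2] / [5];  Q = [1, 2, 3] / [4] / [5]
Final shape: (3, 1, 1).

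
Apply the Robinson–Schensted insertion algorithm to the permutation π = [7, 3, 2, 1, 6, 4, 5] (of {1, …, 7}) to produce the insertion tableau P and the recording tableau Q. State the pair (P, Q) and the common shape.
P = [1, 4, 5] / [2, 6] / [3] / [7];  Q = [1, 5, 7] / [2, 6] / [3] / [4];  common shape = (3, 2, 1, 1)

Row-insert the values π_1, π_2, … into P one at a time, bumping the leftmost entry strictly greater than the inserted value down to the next row. The recording tableau Q records, in position (i, j), the step at which that cell was added to P.
  Insert 7 (step 1): P = [7];  Q = [1]
  Insert 3 (step 2): P = [3] / [7];  Q = [1] / [2]
  Insert 2 (step 3): P = [2] / [3] / [7];  Q = [1] / [2] / [3]
  Insert 1 (step 4): P = [1] / [2] / [3] / [7];  Q = [1] / [2] / [3] / [4]
  Insert 6 (step 5): P = [1, 6] / [2] / [3] / [7];  Q = [1, 5] / [2] / [3] / [4]
  Insert 4 (step 6): P = [1, 4] / [2, 6] / [3] / [7];  Q = [1, 5] / [2, 6] / [3] / [4]
  Insert 5 (step 7): P = [1, 4, 5] / [2, 6] / [3] / [7];  Q = [1, 5, 7] / [2, 6] / [3] / [4]
Final shape: (3, 2, 1, 1).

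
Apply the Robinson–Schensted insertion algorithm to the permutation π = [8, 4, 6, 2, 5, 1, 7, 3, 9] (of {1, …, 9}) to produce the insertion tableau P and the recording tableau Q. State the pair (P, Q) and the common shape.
P = [1, 3, 7, 9] / [2, 5] / [4, 6] / [8];  Q = [1, 3, 7, 9] / [2, 5] / [4, 8] / [6];  common shape = (4, 2, 2, 1)

Row-insert the values π_1, π_2, … into P one at a time, bumping the leftmost entry strictly greater than the inserted value down to the next row. The recording tableau Q records, in position (i, j), the step at which that cell was added to P.
  Insert 8 (step 1): P = [8];  Q = [1]
  Insert 4 (step 2): P = [4] / [8];  Q = [1] / [2]
  Insert 6 (step 3): P = [4, 6] / [8];  Q = [1, 3] / [2]
  Insert 2 (step 4): P = [2, 6] / [4] / [8];  Q = [1, 3] / [2] / [4]
  Insert 5 (step 5): P = [2, 5] / [4, 6] / [8];  Q = [1, 3] / [2, 5] / [4]
  Insert 1 (step 6): P = [1, 5] / [2, 6] / [4] / [8];  Q = [1, 3] / [2, 5] / [4] / [6]
  Insert 7 (step 7): P = [1, 5, 7] / [2, 6] / [4] / [8];  Q = [1, 3, 7] / [2, 5] / [4] / [6]
  Insert 3 (step 8): P = [1, 3, 7] / [2, 5] / [4, 6] / [8];  Q = [1, 3, 7] / [2, 5] / [4, 8] / [6]
  Insert 9 (step 9): P = [1, 3, 7, 9] / [2, 5] / [4, 6] / [8];  Q = [1, 3, 7, 9] / [2, 5] / [4, 8] / [6]
Final shape: (4, 2, 2, 1).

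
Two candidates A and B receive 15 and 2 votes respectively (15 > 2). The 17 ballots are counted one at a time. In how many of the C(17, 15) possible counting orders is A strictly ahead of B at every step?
Strict-lead orderings = 104

Total orderings of the 17 votes with 15 for A: C(17, 15) = 136. By the Bertrand ballot formula (Cycle Lemma / reflection principle), the number of orderings in which A is strictly ahead of B throughout is (p − q)/(p + q) · C(p + q, p) = (15 − 2)/(15 + 2) · 136 = 104.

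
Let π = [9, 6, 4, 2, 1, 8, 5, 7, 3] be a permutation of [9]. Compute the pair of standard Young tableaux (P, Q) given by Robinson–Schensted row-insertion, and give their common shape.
P = [1, 3, 7] / [2, 5] / [4, 8] / [6] / [9];  Q = [1, 6, 8] / [2, 7] / [3, 9] / [4] / [5];  common shape = (3, 2, 2, 1, 1)

Row-insert the values π_1, π_2, … into P one at a time, bumping the leftmost entry strictly greater than the inserted value down to the next row. The recording tableau Q records, in position (i, j), the step at which that cell was added to P.
  Insert 9 (step 1): P = [9];  Q = [1]
  Insert 6 (step 2): P = [6] / [9];  Q = [1] / [2]
  Insert 4 (step 3): P = [4] / [6] / [9];  Q = [1] / [2] / [3]
  Insert 2 (step 4): P = [2] / [4] / [6] / [9];  Q = [1] / [2] / [3] / [4]
  Insert 1 (step 5): P = [1] / [2] / [4] / [6] / [9];  Q = [1] / [2] / [3] / [4] / [5]
  Insert 8 (step 6): P = [1, 8] / [2] / [4] / [6] / [9];  Q = [1, 6] / [2] / [3] / [4] / [5]
  Insert 5 (step 7): P = [1, 5] / [2, 8] / [4] / [6] / [9];  Q = [1, 6] / [2, 7] / [3] / [4] / [5]
  Insert 7 (step 8): P = [1, 5, 7] / [2, 8] / [4] / [6] / [9];  Q = [1, 6, 8] / [2, 7] / [3] / [4] / [5]
  Insert 3 (step 9): P = [1, 3, 7] / [2, 5] / [4, 8] / [6] / [9];  Q = [1, 6, 8] / [2, 7] / [3, 9] / [4] / [5]
Final shape: (3, 2, 2, 1, 1).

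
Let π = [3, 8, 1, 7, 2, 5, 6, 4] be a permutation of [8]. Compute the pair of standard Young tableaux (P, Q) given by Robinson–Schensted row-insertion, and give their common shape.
P = [1, 2, 4, 6] / [3, 5] / [7] / [8];  Q = [1, 2, 6, 7] / [3, 4] / [5] / [8];  common shape = (4, 2, 1, 1)

Row-insert the values π_1, π_2, … into P one at a time, bumping the leftmost entry strictly greater than the inserted value down to the next row. The recording tableau Q records, in position (i, j), the step at which that cell was added to P.
  Insert 3 (step 1): P = [3];  Q = [1]
  Insert 8 (step 2): P = [3, 8];  Q = [1, 2]
  Insert 1 (step 3): P = [1, 8] / [3];  Q = [1, 2] / [3]
  Insert 7 (step 4): P = [1, 7] / [3, 8];  Q = [1, 2] / [3, 4]
  Insert 2 (step 5): P = [1, 2] / [3, 7] / [8];  Q = [1, 2] / [3, 4] / [5]
  Insert 5 (step 6): P = [1, 2, 5] / [3, 7] / [8];  Q = [1, 2, 6] / [3, 4] / [5]
  Insert 6 (step 7): P = [1, 2, 5, 6] / [3, 7] / [8];  Q = [1, 2, 6, 7] / [3, 4] / [5]
  Insert 4 (step 8): P = [1, 2, 4, 6] / [3, 5] / [7] / [8];  Q = [1, 2, 6, 7] / [3, 4] / [5] / [8]
Final shape: (4, 2, 1, 1).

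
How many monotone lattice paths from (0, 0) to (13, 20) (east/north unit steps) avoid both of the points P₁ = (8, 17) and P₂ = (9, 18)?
Number of paths = 474743115

Inclusion–exclusion. Total paths: C(33, 13) = 573166440. Through P₁: C(25, 8)·C(8, 5) = 60568200. Through P₂: C(27, 9)·C(6, 4) = 70302375. Since P₁ is strictly southwest of P₂, a monotone path through both must visit P₁ then P₂; paths through both = C(25, 8)·C(2, 1)·C(6, 4) = 32447250. Avoid both = 573166440 − 60568200 − 70302375 + 32447250 = 474743115.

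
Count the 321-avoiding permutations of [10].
C_10 = 16796

These 321-avoiding permutations are counted by the Catalan number C_n = (1/(n + 1)) · C(2n, n). For n = 10: C_10 = (1/11) · C(20, 10) = 184756/11 = 16796.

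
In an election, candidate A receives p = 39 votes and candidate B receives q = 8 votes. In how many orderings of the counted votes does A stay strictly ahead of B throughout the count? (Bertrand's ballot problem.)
Strict-lead orderings = 207408135

Total orderings of the 47 votes with 39 for A: C(47, 39) = 314457495. By the Bertrand ballot formula (Cycle Lemma / reflection principle), the number of orderings in which A is strictly ahead of B throughout is (p − q)/(p + q) · C(p + q, p) = (39 − 8)/(39 + 8) · 314457495 = 207408135.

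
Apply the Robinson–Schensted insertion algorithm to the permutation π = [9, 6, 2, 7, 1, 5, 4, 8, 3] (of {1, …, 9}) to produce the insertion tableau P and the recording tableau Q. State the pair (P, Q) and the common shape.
P = [1, 3, 8] / [2, 4] / [5, 7] / [6] / [9];  Q = [1, 4, 8] / [2, 6] / [3, 7] / [5] / [9];  common shape = (3, 2, 2, 1, 1)

Row-insert the values π_1, π_2, … into P one at a time, bumping the leftmost entry strictly greater than the inserted value down to the next row. The recording tableau Q records, in position (i, j), the step at which that cell was added to P.
  Insert 9 (step 1): P = [9];  Q = [1]
  Insert 6 (step 2): P = [6] / [9];  Q = [1] / [2]
  Insert 2 (step 3): P = [2] / [6] / [9];  Q = [1] / [2] / [3]
  Insert 7 (step 4): P = [2, 7] / [6] / [9];  Q = [1, 4] / [2] / [3]
  Insert 1 (step 5): P = [1, 7] / [2] / [6] / [9];  Q = [1, 4] / [2] / [3] / [5]
  Insert 5 (step 6): P = [1, 5] / [2, 7] / [6] / [9];  Q = [1, 4] / [2, 6] / [3] / [5]
  Insert 4 (step 7): P = [1, 4] / [2, 5] / [6, 7] / [9];  Q = [1, 4] / [2, 6] / [3, 7] / [5]
  Insert 8 (step 8): P = [1, 4, 8] / [2, 5] / [6, 7] / [9];  Q = [1, 4, 8] / [2, 6] / [3, 7] / [5]
  Insert 3 (step 9): P = [1, 3, 8] / [2, 4] / [5, 7] / [6] / [9];  Q = [1, 4, 8] / [2, 6] / [3, 7] / [5] / [9]
Final shape: (3, 2, 2, 1, 1).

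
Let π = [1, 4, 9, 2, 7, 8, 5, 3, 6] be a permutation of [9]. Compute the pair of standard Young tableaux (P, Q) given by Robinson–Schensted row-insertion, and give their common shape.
P = [1, 2, 3, 6] / [4, 5, 8] / [7] / [9];  Q = [1, 2, 3, 6] / [4, 5, 9] / [7] / [8];  common shape = (4, 3, 1, 1)

Row-insert the values π_1, π_2, … into P one at a time, bumping the leftmost entry strictly greater than the inserted value down to the next row. The recording tableau Q records, in position (i, j), the step at which that cell was added to P.
  Insert 1 (step 1): P = [1];  Q = [1]
  Insert 4 (step 2): P = [1, 4];  Q = [1, 2]
  Insert 9 (step 3): P = [1, 4, 9];  Q = [1, 2, 3]
  Insert 2 (step 4): P = [1, 2, 9] / [4];  Q = [1, 2, 3] / [4]
  Insert 7 (step 5): P = [1, 2, 7] / [4, 9];  Q = [1, 2, 3] / [4, 5]
  Insert 8 (step 6): P = [1, 2, 7, 8] / [4, 9];  Q = [1, 2, 3, 6] / [4, 5]
  Insert 5 (step 7): P = [1, 2, 5, 8] / [4, 7] / [9];  Q = [1, 2, 3, 6] / [4, 5] / [7]
  Insert 3 (step 8): P = [1, 2, 3, 8] / [4, 5] / [7] / [9];  Q = [1, 2, 3, 6] / [4, 5] / [7] / [8]
  Insert 6 (step 9): P = [1, 2, 3, 6] / [4, 5, 8] / [7] / [9];  Q = [1, 2, 3, 6] / [4, 5, 9] / [7] / [8]
Final shape: (4, 3, 1, 1).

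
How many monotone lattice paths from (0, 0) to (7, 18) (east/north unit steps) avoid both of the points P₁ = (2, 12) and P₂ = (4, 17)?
Number of paths = 422362

Inclusion–exclusion. Total paths: C(25, 7) = 480700. Through P₁: C(14, 2)·C(11, 5) = 42042. Through P₂: C(21, 4)·C(4, 3) = 23940. Since P₁ is strictly southwest of P₂, a monotone path through both must visit P₁ then P₂; paths through both = C(14, 2)·C(7, 2)·C(4, 3) = 7644. Avoid both = 480700 − 42042 − 23940 + 7644 = 422362.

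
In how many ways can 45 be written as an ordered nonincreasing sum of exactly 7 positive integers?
p(45, 7 parts) = 5102

Partitions of n into exactly k parts are in bijection with partitions of n − k into at most k parts (subtract 1 from each part). So p(45, exactly 7) = p(38, parts ≤ 7). Computing via the recurrence p(m, j) = p(m, j−1) + p(m−j, j) gives 5102.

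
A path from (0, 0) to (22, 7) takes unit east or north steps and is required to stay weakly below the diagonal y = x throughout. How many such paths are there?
Number of paths = 1085760

By the reflection principle (André's argument), the number of monotone paths to (22, 7) with n ≤ m that never go above y = x is C(29, 22) − C(29, 23) = 1560780 − 475020 = 1085760.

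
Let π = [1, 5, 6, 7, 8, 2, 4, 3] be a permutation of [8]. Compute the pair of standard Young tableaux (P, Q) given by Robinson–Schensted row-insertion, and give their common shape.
P = [1, 2, 3, 7, 8] / [4, 6] / [5];  Q = [1, 2, 3, 4, 5] / [6, 7] / [8];  common shape = (5, 2, 1)

Row-insert the values π_1, π_2, … into P one at a time, bumping the leftmost entry strictly greater than the inserted value down to the next row. The recording tableau Q records, in position (i, j), the step at which that cell was added to P.
  Insert 1 (step 1): P = [1];  Q = [1]
  Insert 5 (step 2): P = [1, 5];  Q = [1, 2]
  Insert 6 (step 3): P = [1, 5, 6];  Q = [1, 2, 3]
  Insert 7 (step 4): P = [1, 5, 6, 7];  Q = [1, 2, 3, 4]
  Insert 8 (step 5): P = [1, 5, 6, 7, 8];  Q = [1, 2, 3, 4, 5]
  Insert 2 (step 6): P = [1, 2, 6, 7, 8] / [5];  Q = [1, 2, 3, 4, 5] / [6]
  Insert 4 (step 7): P = [1, 2, 4, 7, 8] / [5, 6];  Q = [1, 2, 3, 4, 5] / [6, 7]
  Insert 3 (step 8): P = [1, 2, 3, 7, 8] / [4, 6] / [5];  Q = [1, 2, 3, 4, 5] / [6, 7] / [8]
Final shape: (5, 2, 1).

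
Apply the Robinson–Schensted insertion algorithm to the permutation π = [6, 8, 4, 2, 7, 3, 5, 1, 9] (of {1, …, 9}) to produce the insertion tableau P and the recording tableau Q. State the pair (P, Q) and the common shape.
P = [1, 3, 5, 9] / [2, 7] / [4, 8] / [6];  Q = [1, 2, 7, 9] / [3, 5] / [4, 6] / [8];  common shape = (4, 2, 2, 1)

Row-insert the values π_1, π_2, … into P one at a time, bumping the leftmost entry strictly greater than the inserted value down to the next row. The recording tableau Q records, in position (i, j), the step at which that cell was added to P.
  Insert 6 (step 1): P = [6];  Q = [1]
  Insert 8 (step 2): P = [6, 8];  Q = [1, 2]
  Insert 4 (step 3): P = [4, 8] / [6];  Q = [1, 2] / [3]
  Insert 2 (step 4): P = [2, 8] / [4] / [6];  Q = [1, 2] / [3] / [4]
  Insert 7 (step 5): P = [2, 7] / [4, 8] / [6];  Q = [1, 2] / [3, 5] / [4]
  Insert 3 (step 6): P = [2, 3] / [4, 7] / [6, 8];  Q = [1, 2] / [3, 5] / [4, 6]
  Insert 5 (step 7): P = [2, 3, 5] / [4, 7] / [6, 8];  Q = [1, 2, 7] / [3, 5] / [4, 6]
  Insert 1 (step 8): P = [1, 3, 5] / [2, 7] / [4, 8] / [6];  Q = [1, 2, 7] / [3, 5] / [4, 6] / [8]
  Insert 9 (step 9): P = [1, 3, 5, 9] / [2, 7] / [4, 8] / [6];  Q = [1, 2, 7, 9] / [3, 5] / [4, 6] / [8]
Final shape: (4, 2, 2, 1).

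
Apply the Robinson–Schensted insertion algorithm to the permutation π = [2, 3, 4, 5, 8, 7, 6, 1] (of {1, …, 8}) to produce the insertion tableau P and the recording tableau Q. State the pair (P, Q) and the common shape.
P = [1, 3, 4, 5, 6] / [2] / [7] / [8];  Q = [1, 2, 3, 4, 5] / [6] / [7] / [8];  common shape = (5, 1, 1, 1)

Row-insert the values π_1, π_2, … into P one at a time, bumping the leftmost entry strictly greater than the inserted value down to the next row. The recording tableau Q records, in position (i, j), the step at which that cell was added to P.
  Insert 2 (step 1): P = [2];  Q = [1]
  Insert 3 (step 2): P = [2, 3];  Q = [1, 2]
  Insert 4 (step 3): P = [2, 3, 4];  Q = [1, 2, 3]
  Insert 5 (step 4): P = [2, 3, 4, 5];  Q = [1, 2, 3, 4]
  Insert 8 (step 5): P = [2, 3, 4, 5, 8];  Q = [1, 2, 3, 4, 5]
  Insert 7 (step 6): P = [2, 3, 4, 5, 7] / [8];  Q = [1, 2, 3, 4, 5] / [6]
  Insert 6 (step 7): P = [2, 3, 4, 5, 6] / [7] / [8];  Q = [1, 2, 3, 4, 5] / [6] / [7]
  Insert 1 (step 8): P = [1, 3, 4, 5, 6] / [2] / [7] / [8];  Q = [1, 2, 3, 4, 5] / [6] / [7] / [8]
Final shape: (5, 1, 1, 1).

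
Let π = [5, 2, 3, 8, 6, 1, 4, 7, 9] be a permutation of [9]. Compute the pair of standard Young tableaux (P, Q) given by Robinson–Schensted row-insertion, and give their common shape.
P = [1, 3, 4, 7, 9] / [2, 6] / [5, 8];  Q = [1, 3, 4, 8, 9] / [2, 5] / [6, 7];  common shape = (5, 2, 2)

Row-insert the values π_1, π_2, … into P one at a time, bumping the leftmost entry strictly greater than the inserted value down to the next row. The recording tableau Q records, in position (i, j), the step at which that cell was added to P.
  Insert 5 (step 1): P = [5];  Q = [1]
  Insert 2 (step 2): P = [2] / [5];  Q = [1] / [2]
  Insert 3 (step 3): P = [2, 3] / [5];  Q = [1, 3] / [2]
  Insert 8 (step 4): P = [2, 3, 8] / [5];  Q = [1, 3, 4] / [2]
  Insert 6 (step 5): P = [2, 3, 6] / [5, 8];  Q = [1, 3, 4] / [2, 5]
  Insert 1 (step 6): P = [1, 3, 6] / [2, 8] / [5];  Q = [1, 3, 4] / [2, 5] / [6]
  Insert 4 (step 7): P = [1, 3, 4] / [2, 6] / [5, 8];  Q = [1, 3, 4] / [2, 5] / [6, 7]
  Insert 7 (step 8): P = [1, 3, 4, 7] / [2, 6] / [5, 8];  Q = [1, 3, 4, 8] / [2, 5] / [6, 7]
  Insert 9 (step 9): P = [1, 3, 4, 7, 9] / [2, 6] / [5, 8];  Q = [1, 3, 4, 8, 9] / [2, 5] / [6, 7]
Final shape: (5, 2, 2).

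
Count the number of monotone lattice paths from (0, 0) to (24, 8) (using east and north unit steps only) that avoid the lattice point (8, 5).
Number of paths = 9271197

Total paths from (0, 0) to (24, 8): C(32, 24) = 10518300. Paths through (8, 5): (paths (0, 0) → (8, 5)) × (paths (8, 5) → (24, 8)) = C(13, 8) · C(19, 16) = 1287 · 969 = 1247103. Avoidance count = 10518300 − 1247103 = 9271197.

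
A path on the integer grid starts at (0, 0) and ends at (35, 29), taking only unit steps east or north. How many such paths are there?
Number of paths = 1388818294740297792

A monotone lattice path from (0, 0) to (35, 29) consists of 35 east steps and 29 north steps in some order, so it is determined by which 35 of the 64 steps are east. The count is C(64, 35) = 1388818294740297792.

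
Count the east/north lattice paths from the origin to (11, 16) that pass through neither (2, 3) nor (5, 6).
Number of paths = 5965599

Inclusion–exclusion. Total paths: C(27, 11) = 13037895. Through P₁: C(5, 2)·C(22, 9) = 4974200. Through P₂: C(11, 5)·C(16, 6) = 3699696. Since P₁ is strictly southwest of P₂, a monotone path through both must visit P₁ then P₂; paths through both = C(5, 2)·C(6, 3)·C(16, 6) = 1601600. Avoid both = 13037895 − 4974200 − 3699696 + 1601600 = 5965599.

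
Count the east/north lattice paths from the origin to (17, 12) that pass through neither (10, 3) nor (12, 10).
Number of paths = 35260745

Inclusion–exclusion. Total paths: C(29, 17) = 51895935. Through P₁: C(13, 10)·C(16, 7) = 3271840. Through P₂: C(22, 12)·C(7, 5) = 13579566. Since P₁ is strictly southwest of P₂, a monotone path through both must visit P₁ then P₂; paths through both = C(13, 10)·C(9, 2)·C(7, 5) = 216216. Avoid both = 51895935 − 3271840 − 13579566 + 216216 = 35260745.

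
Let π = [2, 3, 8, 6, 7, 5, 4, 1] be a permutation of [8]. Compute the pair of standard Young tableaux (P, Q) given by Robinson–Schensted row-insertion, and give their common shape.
P = [1, 3, 4, 7] / [2] / [5] / [6] / [8];  Q = [1, 2, 3, 5] / [4] / [6] / [7] / [8];  common shape = (4, 1, 1, 1, 1)

Row-insert the values π_1, π_2, … into P one at a time, bumping the leftmost entry strictly greater than the inserted value down to the next row. The recording tableau Q records, in position (i, j), the step at which that cell was added to P.
  Insert 2 (step 1): P = [2];  Q = [1]
  Insert 3 (step 2): P = [2, 3];  Q = [1, 2]
  Insert 8 (step 3): P = [2, 3, 8];  Q = [1, 2, 3]
  Insert 6 (step 4): P = [2, 3, 6] / [8];  Q = [1, 2, 3] / [4]
  Insert 7 (step 5): P = [2, 3, 6, 7] / [8];  Q = [1, 2, 3, 5] / [4]
  Insert 5 (step 6): P = [2, 3, 5, 7] / [6] / [8];  Q = [1, 2, 3, 5] / [4] / [6]
  Insert 4 (step 7): P = [2, 3, 4, 7] / [5] / [6] / [8];  Q = [1, 2, 3, 5] / [4] / [6] / [7]
  Insert 1 (step 8): P = [1, 3, 4, 7] / [2] / [5] / [6] / [8];  Q = [1, 2, 3, 5] / [4] / [6] / [7] / [8]
Final shape: (4, 1, 1, 1, 1).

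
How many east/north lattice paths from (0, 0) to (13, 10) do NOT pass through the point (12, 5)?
Number of paths = 1106938

Total paths from (0, 0) to (13, 10): C(23, 13) = 1144066. Paths through (12, 5): (paths (0, 0) → (12, 5)) × (paths (12, 5) → (13, 10)) = C(17, 12) · C(6, 1) = 6188 · 6 = 37128. Avoidance count = 1144066 − 37128 = 1106938.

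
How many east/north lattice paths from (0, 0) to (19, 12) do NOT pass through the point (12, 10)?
Number of paths = 117841269

Total paths from (0, 0) to (19, 12): C(31, 19) = 141120525. Paths through (12, 10): (paths (0, 0) → (12, 10)) × (paths (12, 10) → (19, 12)) = C(22, 12) · C(9, 7) = 646646 · 36 = 23279256. Avoidance count = 141120525 − 23279256 = 117841269.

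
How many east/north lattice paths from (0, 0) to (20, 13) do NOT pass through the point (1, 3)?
Number of paths = 493046400

Total paths from (0, 0) to (20, 13): C(33, 20) = 573166440. Paths through (1, 3): (paths (0, 0) → (1, 3)) × (paths (1, 3) → (20, 13)) = C(4, 1) · C(29, 19) = 4 · 20030010 = 80120040. Avoidance count = 573166440 − 80120040 = 493046400.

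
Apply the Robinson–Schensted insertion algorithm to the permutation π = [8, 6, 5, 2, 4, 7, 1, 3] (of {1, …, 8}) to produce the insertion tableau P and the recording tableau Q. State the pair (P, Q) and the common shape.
P = [1, 3, 7] / [2, 4] / [5] / [6] / [8];  Q = [1, 5, 6] / [2, 8] / [3] / [4] / [7];  common shape = (3, 2, 1, 1, 1)

Row-insert the values π_1, π_2, … into P one at a time, bumping the leftmost entry strictly greater than the inserted value down to the next row. The recording tableau Q records, in position (i, j), the step at which that cell was added to P.
  Insert 8 (step 1): P = [8];  Q = [1]
  Insert 6 (step 2): P = [6] / [8];  Q = [1] / [2]
  Insert 5 (step 3): P = [5] / [6] / [8];  Q = [1] / [2] / [3]
  Insert 2 (step 4): P = [2] / [5] / [6] / [8];  Q = [1] / [2] / [3] / [4]
  Insert 4 (step 5): P = [2, 4] / [5] / [6] / [8];  Q = [1, 5] / [2] / [3] / [4]
  Insert 7 (step 6): P = [2, 4, 7] / [5] / [6] / [8];  Q = [1, 5, 6] / [2] / [3] / [4]
  Insert 1 (step 7): P = [1, 4, 7] / [2] / [5] / [6] / [8];  Q = [1, 5, 6] / [2] / [3] / [4] / [7]
  Insert 3 (step 8): P = [1, 3, 7] / [2, 4] / [5] / [6] / [8];  Q = [1, 5, 6] / [2, 8] / [3] / [4] / [7]
Final shape: (3, 2, 1, 1, 1).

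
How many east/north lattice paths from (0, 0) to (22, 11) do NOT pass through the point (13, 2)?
Number of paths = 188431620

Total paths from (0, 0) to (22, 11): C(33, 22) = 193536720. Paths through (13, 2): (paths (0, 0) → (13, 2)) × (paths (13, 2) → (22, 11)) = C(15, 13) · C(18, 9) = 105 · 48620 = 5105100. Avoidance count = 193536720 − 5105100 = 188431620.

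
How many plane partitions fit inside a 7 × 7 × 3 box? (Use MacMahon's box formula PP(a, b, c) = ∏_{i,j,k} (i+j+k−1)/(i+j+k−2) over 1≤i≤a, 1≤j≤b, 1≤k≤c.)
PP(7, 7, 3) = 877262100

Evaluate the triple product over i = 1..7, j = 1..7, k = 1..3. The factors are (2/1) · (3/2) · (4/3) · (3/2) · (4/3) · (5/4) · (4/3) · (5/4) · … (147 factors total). The numerators and denominators telescope so the product is an integer; carrying out the multiplication exactly gives PP(7, 7, 3) = 877262100.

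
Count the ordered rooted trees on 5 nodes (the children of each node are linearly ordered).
C_4 = 14

These ordered rooted trees are counted by the Catalan number C_n = (1/(n + 1)) · C(2n, n). For n = 4: C_4 = (1/5) · C(8, 4) = 70/5 = 14.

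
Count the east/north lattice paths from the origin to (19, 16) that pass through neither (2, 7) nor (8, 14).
Number of paths = 3927321618

Inclusion–exclusion. Total paths: C(35, 19) = 4059928950. Through P₁: C(9, 2)·C(26, 17) = 112483800. Through P₂: C(22, 8)·C(13, 11) = 24942060. Since P₁ is strictly southwest of P₂, a monotone path through both must visit P₁ then P₂; paths through both = C(9, 2)·C(13, 6)·C(13, 11) = 4818528. Avoid both = 4059928950 − 112483800 − 24942060 + 4818528 = 3927321618.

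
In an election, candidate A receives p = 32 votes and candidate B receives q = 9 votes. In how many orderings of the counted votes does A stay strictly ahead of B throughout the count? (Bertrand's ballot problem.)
Strict-lead orderings = 196534195

Total orderings of the 41 votes with 32 for A: C(41, 32) = 350343565. By the Bertrand ballot formula (Cycle Lemma / reflection principle), the number of orderings in which A is strictly ahead of B throughout is (p − q)/(p + q) · C(p + q, p) = (32 − 9)/(32 + 9) · 350343565 = 196534195.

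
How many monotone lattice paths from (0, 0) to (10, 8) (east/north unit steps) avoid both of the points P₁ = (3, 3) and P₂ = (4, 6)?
Number of paths = 24278

Inclusion–exclusion. Total paths: C(18, 10) = 43758. Through P₁: C(6, 3)·C(12, 7) = 15840. Through P₂: C(10, 4)·C(8, 6) = 5880. Since P₁ is strictly southwest of P₂, a monotone path through both must visit P₁ then P₂; paths through both = C(6, 3)·C(4, 1)·C(8, 6) = 2240. Avoid both = 43758 − 15840 − 5880 + 2240 = 24278.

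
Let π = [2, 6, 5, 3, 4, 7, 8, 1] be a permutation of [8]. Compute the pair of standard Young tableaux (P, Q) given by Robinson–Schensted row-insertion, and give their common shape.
P = [1, 3, 4, 7, 8] / [2] / [5] / [6];  Q = [1, 2, 5, 6, 7] / [3] / [4] / [8];  common shape = (5, 1, 1, 1)

Row-insert the values π_1, π_2, … into P one at a time, bumping the leftmost entry strictly greater than the inserted value down to the next row. The recording tableau Q records, in position (i, j), the step at which that cell was added to P.
  Insert 2 (step 1): P = [2];  Q = [1]
  Insert 6 (step 2): P = [2, 6];  Q = [1, 2]
  Insert 5 (step 3): P = [2, 5] / [6];  Q = [1, 2] / [3]
  Insert 3 (step 4): P = [2, 3] / [5] / [6];  Q = [1, 2] / [3] / [4]
  Insert 4 (step 5): P = [2, 3, 4] / [5] / [6];  Q = [1, 2, 5] / [3] / [4]
  Insert 7 (step 6): P = [2, 3, 4, 7] / [5] / [6];  Q = [1, 2, 5, 6] / [3] / [4]
  Insert 8 (step 7): P = [2, 3, 4, 7, 8] / [5] / [6];  Q = [1, 2, 5, 6, 7] / [3] / [4]
  Insert 1 (step 8): P = [1, 3, 4, 7, 8] / [2] / [5] / [6];  Q = [1, 2, 5, 6, 7] / [3] / [4] / [8]
Final shape: (5, 1, 1, 1).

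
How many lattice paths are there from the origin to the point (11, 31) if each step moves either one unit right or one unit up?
Number of paths = 4280561376

A monotone lattice path from (0, 0) to (11, 31) consists of 11 east steps and 31 north steps in some order, so it is determined by which 11 of the 42 steps are east. The count is C(42, 11) = 4280561376.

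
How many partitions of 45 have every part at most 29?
p(45, parts ≤ 29) = 88450

Use the recurrence p(n, m) = p(n, m−1) + p(n−m, m): either the largest part is < m (count p(n, m−1)) or the largest part is exactly m (remove one copy of m, count p(n−m, m)). With p(0, ·) = 1 this gives p(45, parts ≤ 29) = 88450. (By conjugating Young diagrams, this also counts partitions of 45 into at most 29 parts.)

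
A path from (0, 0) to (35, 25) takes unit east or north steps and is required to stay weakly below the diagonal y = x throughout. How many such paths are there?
Number of paths = 15863050492155867

By the reflection principle (André's argument), the number of monotone paths to (35, 25) with n ≤ m that never go above y = x is C(60, 35) − C(60, 36) = 51915437974328292 − 36052387482172425 = 15863050492155867.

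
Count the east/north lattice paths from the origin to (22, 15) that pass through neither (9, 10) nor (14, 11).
Number of paths = 6640654716

Inclusion–exclusion. Total paths: C(37, 22) = 9364199760. Through P₁: C(19, 9)·C(18, 13) = 791494704. Through P₂: C(25, 14)·C(12, 8) = 2206413000. Since P₁ is strictly southwest of P₂, a monotone path through both must visit P₁ then P₂; paths through both = C(19, 9)·C(6, 5)·C(12, 8) = 274362660. Avoid both = 9364199760 − 791494704 − 2206413000 + 274362660 = 6640654716.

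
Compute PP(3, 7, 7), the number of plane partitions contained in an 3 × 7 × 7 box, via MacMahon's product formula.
PP(3, 7, 7) = 877262100

Evaluate the triple product over i = 1..3, j = 1..7, k = 1..7. The factors are (2/1) · (3/2) · (4/3) · (5/4) · (6/5) · (7/6) · (8/7) · (3/2) · … (147 factors total). The numerators and denominators telescope so the product is an integer; carrying out the multiplication exactly gives PP(3, 7, 7) = 877262100.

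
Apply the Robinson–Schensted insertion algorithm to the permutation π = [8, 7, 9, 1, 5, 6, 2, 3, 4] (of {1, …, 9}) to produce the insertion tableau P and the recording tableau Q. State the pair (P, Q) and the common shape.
P = [1, 2, 3, 4] / [5, 6] / [7, 9] / [8];  Q = [1, 3, 6, 9] / [2, 5] / [4, 8] / [7];  common shape = (4, 2, 2, 1)

Row-insert the values π_1, π_2, … into P one at a time, bumping the leftmost entry strictly greater than the inserted value down to the next row. The recording tableau Q records, in position (i, j), the step at which that cell was added to P.
  Insert 8 (step 1): P = [8];  Q = [1]
  Insert 7 (step 2): P = [7] / [8];  Q = [1] / [2]
  Insert 9 (step 3): P = [7, 9] / [8];  Q = [1, 3] / [2]
  Insert 1 (step 4): P = [1, 9] / [7] / [8];  Q = [1, 3] / [2] / [4]
  Insert 5 (step 5): P = [1, 5] / [7, 9] / [8];  Q = [1, 3] / [2, 5] / [4]
  Insert 6 (step 6): P = [1, 5, 6] / [7, 9] / [8];  Q = [1, 3, 6] / [2, 5] / [4]
  Insert 2 (step 7): P = [1, 2, 6] / [5, 9] / [7] / [8];  Q = [1, 3, 6] / [2, 5] / [4] / [7]
  Insert 3 (step 8): P = [1, 2, 3] / [5, 6] / [7, 9] / [8];  Q = [1, 3, 6] / [2, 5] / [4, 8] / [7]
  Insert 4 (step 9): P = [1, 2, 3, 4] / [5, 6] / [7, 9] / [8];  Q = [1, 3, 6, 9] / [2, 5] / [4, 8] / [7]
Final shape: (4, 2, 2, 1).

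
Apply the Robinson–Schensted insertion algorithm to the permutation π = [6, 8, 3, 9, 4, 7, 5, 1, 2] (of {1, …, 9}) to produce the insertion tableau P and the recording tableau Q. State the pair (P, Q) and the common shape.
P = [1, 2, 5] / [3, 4, 9] / [6, 7] / [8];  Q = [1, 2, 4] / [3, 5, 6] / [7, 9] / [8];  common shape = (3, 3, 2, 1)

Row-insert the values π_1, π_2, … into P one at a time, bumping the leftmost entry strictly greater than the inserted value down to the next row. The recording tableau Q records, in position (i, j), the step at which that cell was added to P.
  Insert 6 (step 1): P = [6];  Q = [1]
  Insert 8 (step 2): P = [6, 8];  Q = [1, 2]
  Insert 3 (step 3): P = [3, 8] / [6];  Q = [1, 2] / [3]
  Insert 9 (step 4): P = [3, 8, 9] / [6];  Q = [1, 2, 4] / [3]
  Insert 4 (step 5): P = [3, 4, 9] / [6, 8];  Q = [1, 2, 4] / [3, 5]
  Insert 7 (step 6): P = [3, 4, 7] / [6, 8, 9];  Q = [1, 2, 4] / [3, 5, 6]
  Insert 5 (step 7): P = [3, 4, 5] / [6, 7, 9] / [8];  Q = [1, 2, 4] / [3, 5, 6] / [7]
  Insert 1 (step 8): P = [1, 4, 5] / [3, 7, 9] / [6] / [8];  Q = [1, 2, 4] / [3, 5, 6] / [7] / [8]
  Insert 2 (step 9): P = [1, 2, 5] / [3, 4, 9] / [6, 7] / [8];  Q = [1, 2, 4] / [3, 5, 6] / [7, 9] / [8]
Final shape: (3, 3, 2, 1).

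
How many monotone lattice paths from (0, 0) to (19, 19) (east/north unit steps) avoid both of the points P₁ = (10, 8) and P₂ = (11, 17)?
Number of paths = 27049023120

Inclusion–exclusion. Total paths: C(38, 19) = 35345263800. Through P₁: C(18, 10)·C(20, 9) = 7349593680. Through P₂: C(28, 11)·C(10, 8) = 966338100. Since P₁ is strictly southwest of P₂, a monotone path through both must visit P₁ then P₂; paths through both = C(18, 10)·C(10, 1)·C(10, 8) = 19691100. Avoid both = 35345263800 − 7349593680 − 966338100 + 19691100 = 27049023120.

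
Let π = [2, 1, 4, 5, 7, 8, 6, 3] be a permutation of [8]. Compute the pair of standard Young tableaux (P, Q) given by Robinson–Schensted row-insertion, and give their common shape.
P = [1, 3, 5, 6, 8] / [2, 4] / [7];  Q = [1, 3, 4, 5, 6] / [2, 7] / [8];  common shape = (5, 2, 1)

Row-insert the values π_1, π_2, … into P one at a time, bumping the leftmost entry strictly greater than the inserted value down to the next row. The recording tableau Q records, in position (i, j), the step at which that cell was added to P.
  Insert 2 (step 1): P = [2];  Q = [1]
  Insert 1 (step 2): P = [1] / [2];  Q = [1] / [2]
  Insert 4 (step 3): P = [1, 4] / [2];  Q = [1, 3] / [2]
  Insert 5 (step 4): P = [1, 4, 5] / [2];  Q = [1, 3, 4] / [2]
  Insert 7 (step 5): P = [1, 4, 5, 7] / [2];  Q = [1, 3, 4, 5] / [2]
  Insert 8 (step 6): P = [1, 4, 5, 7, 8] / [2];  Q = [1, 3, 4, 5, 6] / [2]
  Insert 6 (step 7): P = [1, 4, 5, 6, 8] / [2, 7];  Q = [1, 3, 4, 5, 6] / [2, 7]
  Insert 3 (step 8): P = [1, 3, 5, 6, 8] / [2, 4] / [7];  Q = [1, 3, 4, 5, 6] / [2, 7] / [8]
Final shape: (5, 2, 1).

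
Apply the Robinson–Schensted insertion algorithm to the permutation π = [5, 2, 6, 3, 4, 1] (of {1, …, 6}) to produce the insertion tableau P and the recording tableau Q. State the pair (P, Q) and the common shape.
P = [1, 3, 4] / [2, 6] / [5];  Q = [1, 3, 5] / [2, 4] / [6];  common shape = (3, 2, 1)

Row-insert the values π_1, π_2, … into P one at a time, bumping the leftmost entry strictly greater than the inserted value down to the next row. The recording tableau Q records, in position (i, j), the step at which that cell was added to P.
  Insert 5 (step 1): P = [5];  Q = [1]
  Insert 2 (step 2): P = [2] / [5];  Q = [1] / [2]
  Insert 6 (step 3): P = [2, 6] / [5];  Q = [1, 3] / [2]
  Insert 3 (step 4): P = [2, 3] / [5, 6];  Q = [1, 3] / [2, 4]
  Insert 4 (step 5): P = [2, 3, 4] / [5, 6];  Q = [1, 3, 5] / [2, 4]
  Insert 1 (step 6): P = [1, 3, 4] / [2, 6] / [5];  Q = [1, 3, 5] / [2, 4] / [6]
Final shape: (3, 2, 1).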